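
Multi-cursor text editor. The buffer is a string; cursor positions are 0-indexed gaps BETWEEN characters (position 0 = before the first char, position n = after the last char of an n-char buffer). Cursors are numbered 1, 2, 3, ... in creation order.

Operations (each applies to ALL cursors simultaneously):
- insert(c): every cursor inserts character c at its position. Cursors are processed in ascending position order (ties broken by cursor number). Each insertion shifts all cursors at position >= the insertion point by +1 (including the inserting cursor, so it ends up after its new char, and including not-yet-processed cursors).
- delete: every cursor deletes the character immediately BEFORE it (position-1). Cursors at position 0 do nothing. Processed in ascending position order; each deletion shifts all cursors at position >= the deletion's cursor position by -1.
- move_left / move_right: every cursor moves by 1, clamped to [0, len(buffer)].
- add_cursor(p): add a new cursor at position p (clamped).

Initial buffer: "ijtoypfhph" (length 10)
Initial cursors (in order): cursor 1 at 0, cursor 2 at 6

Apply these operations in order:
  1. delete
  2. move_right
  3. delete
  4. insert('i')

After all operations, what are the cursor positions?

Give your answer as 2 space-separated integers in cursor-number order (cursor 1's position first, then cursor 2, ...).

Answer: 1 6

Derivation:
After op 1 (delete): buffer="ijtoyfhph" (len 9), cursors c1@0 c2@5, authorship .........
After op 2 (move_right): buffer="ijtoyfhph" (len 9), cursors c1@1 c2@6, authorship .........
After op 3 (delete): buffer="jtoyhph" (len 7), cursors c1@0 c2@4, authorship .......
After op 4 (insert('i')): buffer="ijtoyihph" (len 9), cursors c1@1 c2@6, authorship 1....2...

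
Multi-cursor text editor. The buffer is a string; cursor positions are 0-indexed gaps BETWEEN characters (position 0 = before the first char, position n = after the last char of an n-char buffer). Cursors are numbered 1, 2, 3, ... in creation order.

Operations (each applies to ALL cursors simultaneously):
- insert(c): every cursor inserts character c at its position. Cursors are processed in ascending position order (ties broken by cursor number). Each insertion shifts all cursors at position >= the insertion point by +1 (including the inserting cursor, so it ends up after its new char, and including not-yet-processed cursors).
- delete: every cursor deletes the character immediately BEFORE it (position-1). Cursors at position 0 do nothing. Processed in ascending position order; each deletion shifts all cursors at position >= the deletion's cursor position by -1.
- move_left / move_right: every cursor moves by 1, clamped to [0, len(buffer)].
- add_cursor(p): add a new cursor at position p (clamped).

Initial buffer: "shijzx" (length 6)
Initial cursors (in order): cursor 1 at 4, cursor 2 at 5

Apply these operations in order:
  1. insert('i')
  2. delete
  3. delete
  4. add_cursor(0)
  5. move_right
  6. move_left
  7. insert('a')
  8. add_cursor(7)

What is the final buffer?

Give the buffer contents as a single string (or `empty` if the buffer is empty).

Answer: ashiaax

Derivation:
After op 1 (insert('i')): buffer="shijizix" (len 8), cursors c1@5 c2@7, authorship ....1.2.
After op 2 (delete): buffer="shijzx" (len 6), cursors c1@4 c2@5, authorship ......
After op 3 (delete): buffer="shix" (len 4), cursors c1@3 c2@3, authorship ....
After op 4 (add_cursor(0)): buffer="shix" (len 4), cursors c3@0 c1@3 c2@3, authorship ....
After op 5 (move_right): buffer="shix" (len 4), cursors c3@1 c1@4 c2@4, authorship ....
After op 6 (move_left): buffer="shix" (len 4), cursors c3@0 c1@3 c2@3, authorship ....
After op 7 (insert('a')): buffer="ashiaax" (len 7), cursors c3@1 c1@6 c2@6, authorship 3...12.
After op 8 (add_cursor(7)): buffer="ashiaax" (len 7), cursors c3@1 c1@6 c2@6 c4@7, authorship 3...12.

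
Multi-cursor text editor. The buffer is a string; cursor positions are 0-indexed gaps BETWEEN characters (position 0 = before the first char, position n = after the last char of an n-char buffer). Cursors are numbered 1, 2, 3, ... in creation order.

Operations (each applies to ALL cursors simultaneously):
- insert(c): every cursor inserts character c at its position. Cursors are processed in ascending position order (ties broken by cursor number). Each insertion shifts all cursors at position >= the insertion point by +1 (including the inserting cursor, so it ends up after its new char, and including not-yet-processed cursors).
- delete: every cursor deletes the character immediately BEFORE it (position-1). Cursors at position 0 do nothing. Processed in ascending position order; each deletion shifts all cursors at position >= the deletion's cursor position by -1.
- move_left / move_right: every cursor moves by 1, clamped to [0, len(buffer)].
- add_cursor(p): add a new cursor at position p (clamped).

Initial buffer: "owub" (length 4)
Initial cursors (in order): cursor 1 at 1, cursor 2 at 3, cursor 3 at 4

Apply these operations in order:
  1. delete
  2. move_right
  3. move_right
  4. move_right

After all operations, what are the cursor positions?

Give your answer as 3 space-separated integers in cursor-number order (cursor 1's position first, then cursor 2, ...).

Answer: 1 1 1

Derivation:
After op 1 (delete): buffer="w" (len 1), cursors c1@0 c2@1 c3@1, authorship .
After op 2 (move_right): buffer="w" (len 1), cursors c1@1 c2@1 c3@1, authorship .
After op 3 (move_right): buffer="w" (len 1), cursors c1@1 c2@1 c3@1, authorship .
After op 4 (move_right): buffer="w" (len 1), cursors c1@1 c2@1 c3@1, authorship .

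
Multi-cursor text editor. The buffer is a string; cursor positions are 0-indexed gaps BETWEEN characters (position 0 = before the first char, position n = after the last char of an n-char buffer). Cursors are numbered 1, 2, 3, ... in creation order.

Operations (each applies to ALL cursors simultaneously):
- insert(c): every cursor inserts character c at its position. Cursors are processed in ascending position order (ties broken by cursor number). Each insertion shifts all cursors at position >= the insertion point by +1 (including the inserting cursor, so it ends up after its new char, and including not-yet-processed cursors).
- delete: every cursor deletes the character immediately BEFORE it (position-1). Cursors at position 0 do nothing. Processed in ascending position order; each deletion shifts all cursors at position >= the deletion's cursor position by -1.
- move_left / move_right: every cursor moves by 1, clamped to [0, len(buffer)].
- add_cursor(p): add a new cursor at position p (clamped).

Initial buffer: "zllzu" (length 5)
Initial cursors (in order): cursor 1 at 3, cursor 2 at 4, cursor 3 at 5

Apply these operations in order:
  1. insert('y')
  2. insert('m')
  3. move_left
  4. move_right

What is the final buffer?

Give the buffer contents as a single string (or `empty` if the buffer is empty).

After op 1 (insert('y')): buffer="zllyzyuy" (len 8), cursors c1@4 c2@6 c3@8, authorship ...1.2.3
After op 2 (insert('m')): buffer="zllymzymuym" (len 11), cursors c1@5 c2@8 c3@11, authorship ...11.22.33
After op 3 (move_left): buffer="zllymzymuym" (len 11), cursors c1@4 c2@7 c3@10, authorship ...11.22.33
After op 4 (move_right): buffer="zllymzymuym" (len 11), cursors c1@5 c2@8 c3@11, authorship ...11.22.33

Answer: zllymzymuym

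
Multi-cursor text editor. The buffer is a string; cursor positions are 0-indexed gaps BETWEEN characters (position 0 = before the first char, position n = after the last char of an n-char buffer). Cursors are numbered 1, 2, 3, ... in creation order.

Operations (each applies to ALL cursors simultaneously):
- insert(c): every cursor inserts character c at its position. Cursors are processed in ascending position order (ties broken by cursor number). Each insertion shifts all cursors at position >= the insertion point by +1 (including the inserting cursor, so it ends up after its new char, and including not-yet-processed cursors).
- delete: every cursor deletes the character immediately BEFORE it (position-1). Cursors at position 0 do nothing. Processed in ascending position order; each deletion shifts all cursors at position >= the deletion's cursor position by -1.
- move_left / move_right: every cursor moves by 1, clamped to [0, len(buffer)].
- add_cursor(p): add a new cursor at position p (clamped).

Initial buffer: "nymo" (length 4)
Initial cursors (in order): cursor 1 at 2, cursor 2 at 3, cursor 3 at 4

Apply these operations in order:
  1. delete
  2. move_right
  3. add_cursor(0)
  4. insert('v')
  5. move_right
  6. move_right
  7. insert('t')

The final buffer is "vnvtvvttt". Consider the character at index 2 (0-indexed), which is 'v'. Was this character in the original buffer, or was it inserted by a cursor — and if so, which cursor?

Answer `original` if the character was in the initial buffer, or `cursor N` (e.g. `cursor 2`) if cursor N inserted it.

Answer: cursor 1

Derivation:
After op 1 (delete): buffer="n" (len 1), cursors c1@1 c2@1 c3@1, authorship .
After op 2 (move_right): buffer="n" (len 1), cursors c1@1 c2@1 c3@1, authorship .
After op 3 (add_cursor(0)): buffer="n" (len 1), cursors c4@0 c1@1 c2@1 c3@1, authorship .
After op 4 (insert('v')): buffer="vnvvv" (len 5), cursors c4@1 c1@5 c2@5 c3@5, authorship 4.123
After op 5 (move_right): buffer="vnvvv" (len 5), cursors c4@2 c1@5 c2@5 c3@5, authorship 4.123
After op 6 (move_right): buffer="vnvvv" (len 5), cursors c4@3 c1@5 c2@5 c3@5, authorship 4.123
After op 7 (insert('t')): buffer="vnvtvvttt" (len 9), cursors c4@4 c1@9 c2@9 c3@9, authorship 4.1423123
Authorship (.=original, N=cursor N): 4 . 1 4 2 3 1 2 3
Index 2: author = 1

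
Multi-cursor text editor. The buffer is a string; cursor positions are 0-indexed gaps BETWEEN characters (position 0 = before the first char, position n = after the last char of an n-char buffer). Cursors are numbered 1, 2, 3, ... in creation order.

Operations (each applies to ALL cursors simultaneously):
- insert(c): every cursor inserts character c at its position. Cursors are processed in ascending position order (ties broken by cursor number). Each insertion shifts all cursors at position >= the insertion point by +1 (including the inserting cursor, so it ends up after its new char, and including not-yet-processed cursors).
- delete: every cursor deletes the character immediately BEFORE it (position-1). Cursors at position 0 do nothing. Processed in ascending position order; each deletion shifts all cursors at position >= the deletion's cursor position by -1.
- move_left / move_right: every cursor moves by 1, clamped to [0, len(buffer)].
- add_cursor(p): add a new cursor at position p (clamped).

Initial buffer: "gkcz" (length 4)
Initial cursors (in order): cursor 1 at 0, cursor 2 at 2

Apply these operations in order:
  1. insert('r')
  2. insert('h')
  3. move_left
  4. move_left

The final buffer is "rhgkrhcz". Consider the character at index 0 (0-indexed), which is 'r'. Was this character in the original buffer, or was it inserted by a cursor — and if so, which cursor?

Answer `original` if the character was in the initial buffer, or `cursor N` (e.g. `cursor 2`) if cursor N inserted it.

Answer: cursor 1

Derivation:
After op 1 (insert('r')): buffer="rgkrcz" (len 6), cursors c1@1 c2@4, authorship 1..2..
After op 2 (insert('h')): buffer="rhgkrhcz" (len 8), cursors c1@2 c2@6, authorship 11..22..
After op 3 (move_left): buffer="rhgkrhcz" (len 8), cursors c1@1 c2@5, authorship 11..22..
After op 4 (move_left): buffer="rhgkrhcz" (len 8), cursors c1@0 c2@4, authorship 11..22..
Authorship (.=original, N=cursor N): 1 1 . . 2 2 . .
Index 0: author = 1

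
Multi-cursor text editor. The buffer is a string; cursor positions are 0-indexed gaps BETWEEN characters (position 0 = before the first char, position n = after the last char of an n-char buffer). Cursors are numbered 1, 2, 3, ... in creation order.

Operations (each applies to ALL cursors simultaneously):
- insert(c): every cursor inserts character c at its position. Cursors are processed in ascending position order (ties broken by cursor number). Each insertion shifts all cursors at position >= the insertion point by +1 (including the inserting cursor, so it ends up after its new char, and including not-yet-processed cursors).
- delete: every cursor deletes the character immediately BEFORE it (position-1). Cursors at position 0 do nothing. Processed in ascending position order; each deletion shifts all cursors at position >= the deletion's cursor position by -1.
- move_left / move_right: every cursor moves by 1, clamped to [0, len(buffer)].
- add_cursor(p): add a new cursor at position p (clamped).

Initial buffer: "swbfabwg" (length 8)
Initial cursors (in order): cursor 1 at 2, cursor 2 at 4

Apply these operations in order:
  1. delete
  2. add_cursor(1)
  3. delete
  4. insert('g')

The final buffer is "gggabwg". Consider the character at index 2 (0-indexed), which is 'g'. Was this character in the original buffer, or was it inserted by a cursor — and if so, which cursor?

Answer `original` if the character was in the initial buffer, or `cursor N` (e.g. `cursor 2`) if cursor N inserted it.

After op 1 (delete): buffer="sbabwg" (len 6), cursors c1@1 c2@2, authorship ......
After op 2 (add_cursor(1)): buffer="sbabwg" (len 6), cursors c1@1 c3@1 c2@2, authorship ......
After op 3 (delete): buffer="abwg" (len 4), cursors c1@0 c2@0 c3@0, authorship ....
After op 4 (insert('g')): buffer="gggabwg" (len 7), cursors c1@3 c2@3 c3@3, authorship 123....
Authorship (.=original, N=cursor N): 1 2 3 . . . .
Index 2: author = 3

Answer: cursor 3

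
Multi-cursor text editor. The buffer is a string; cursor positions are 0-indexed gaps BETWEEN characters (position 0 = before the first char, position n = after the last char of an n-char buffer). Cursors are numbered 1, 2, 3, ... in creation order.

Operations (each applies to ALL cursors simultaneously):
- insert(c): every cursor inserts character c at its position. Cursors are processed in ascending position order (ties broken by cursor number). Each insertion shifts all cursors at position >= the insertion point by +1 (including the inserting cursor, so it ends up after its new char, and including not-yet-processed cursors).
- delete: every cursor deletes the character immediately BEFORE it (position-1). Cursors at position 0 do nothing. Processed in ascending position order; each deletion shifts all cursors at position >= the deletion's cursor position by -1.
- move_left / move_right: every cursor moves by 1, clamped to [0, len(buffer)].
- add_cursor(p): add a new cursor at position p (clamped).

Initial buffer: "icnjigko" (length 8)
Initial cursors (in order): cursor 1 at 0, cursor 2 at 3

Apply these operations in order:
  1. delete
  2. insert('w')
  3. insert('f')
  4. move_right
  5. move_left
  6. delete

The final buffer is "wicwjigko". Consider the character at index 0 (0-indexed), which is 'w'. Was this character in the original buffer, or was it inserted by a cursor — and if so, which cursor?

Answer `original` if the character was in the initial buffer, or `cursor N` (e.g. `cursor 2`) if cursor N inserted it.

After op 1 (delete): buffer="icjigko" (len 7), cursors c1@0 c2@2, authorship .......
After op 2 (insert('w')): buffer="wicwjigko" (len 9), cursors c1@1 c2@4, authorship 1..2.....
After op 3 (insert('f')): buffer="wficwfjigko" (len 11), cursors c1@2 c2@6, authorship 11..22.....
After op 4 (move_right): buffer="wficwfjigko" (len 11), cursors c1@3 c2@7, authorship 11..22.....
After op 5 (move_left): buffer="wficwfjigko" (len 11), cursors c1@2 c2@6, authorship 11..22.....
After op 6 (delete): buffer="wicwjigko" (len 9), cursors c1@1 c2@4, authorship 1..2.....
Authorship (.=original, N=cursor N): 1 . . 2 . . . . .
Index 0: author = 1

Answer: cursor 1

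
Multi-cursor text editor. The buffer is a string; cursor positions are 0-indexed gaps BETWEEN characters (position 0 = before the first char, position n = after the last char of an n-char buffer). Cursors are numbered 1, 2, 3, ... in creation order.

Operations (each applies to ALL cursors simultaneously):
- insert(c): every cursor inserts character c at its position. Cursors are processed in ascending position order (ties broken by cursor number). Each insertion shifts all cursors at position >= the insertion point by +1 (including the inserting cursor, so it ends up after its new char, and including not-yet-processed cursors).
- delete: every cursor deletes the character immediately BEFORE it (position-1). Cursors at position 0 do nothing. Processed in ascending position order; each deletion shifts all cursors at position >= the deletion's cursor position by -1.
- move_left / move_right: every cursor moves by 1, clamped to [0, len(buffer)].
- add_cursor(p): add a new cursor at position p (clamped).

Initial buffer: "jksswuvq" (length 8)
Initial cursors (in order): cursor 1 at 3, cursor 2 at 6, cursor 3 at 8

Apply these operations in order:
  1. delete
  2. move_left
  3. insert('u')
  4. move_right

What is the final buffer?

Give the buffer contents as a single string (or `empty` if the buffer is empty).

After op 1 (delete): buffer="jkswv" (len 5), cursors c1@2 c2@4 c3@5, authorship .....
After op 2 (move_left): buffer="jkswv" (len 5), cursors c1@1 c2@3 c3@4, authorship .....
After op 3 (insert('u')): buffer="juksuwuv" (len 8), cursors c1@2 c2@5 c3@7, authorship .1..2.3.
After op 4 (move_right): buffer="juksuwuv" (len 8), cursors c1@3 c2@6 c3@8, authorship .1..2.3.

Answer: juksuwuv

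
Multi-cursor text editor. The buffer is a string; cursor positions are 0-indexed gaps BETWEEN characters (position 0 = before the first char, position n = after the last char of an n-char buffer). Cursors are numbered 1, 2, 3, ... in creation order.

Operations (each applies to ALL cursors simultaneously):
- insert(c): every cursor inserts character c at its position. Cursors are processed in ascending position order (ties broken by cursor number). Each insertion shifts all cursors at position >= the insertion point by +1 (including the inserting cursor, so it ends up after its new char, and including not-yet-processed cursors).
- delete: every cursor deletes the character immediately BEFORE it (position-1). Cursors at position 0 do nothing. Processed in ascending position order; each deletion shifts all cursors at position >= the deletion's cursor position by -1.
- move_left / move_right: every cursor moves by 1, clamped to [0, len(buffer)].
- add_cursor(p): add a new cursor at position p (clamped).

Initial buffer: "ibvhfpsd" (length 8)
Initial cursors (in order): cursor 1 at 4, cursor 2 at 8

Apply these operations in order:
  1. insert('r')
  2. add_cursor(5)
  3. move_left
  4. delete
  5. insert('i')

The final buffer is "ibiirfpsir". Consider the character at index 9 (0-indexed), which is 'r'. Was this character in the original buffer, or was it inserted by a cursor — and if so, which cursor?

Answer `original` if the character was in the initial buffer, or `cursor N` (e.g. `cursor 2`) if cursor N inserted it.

After op 1 (insert('r')): buffer="ibvhrfpsdr" (len 10), cursors c1@5 c2@10, authorship ....1....2
After op 2 (add_cursor(5)): buffer="ibvhrfpsdr" (len 10), cursors c1@5 c3@5 c2@10, authorship ....1....2
After op 3 (move_left): buffer="ibvhrfpsdr" (len 10), cursors c1@4 c3@4 c2@9, authorship ....1....2
After op 4 (delete): buffer="ibrfpsr" (len 7), cursors c1@2 c3@2 c2@6, authorship ..1...2
After op 5 (insert('i')): buffer="ibiirfpsir" (len 10), cursors c1@4 c3@4 c2@9, authorship ..131...22
Authorship (.=original, N=cursor N): . . 1 3 1 . . . 2 2
Index 9: author = 2

Answer: cursor 2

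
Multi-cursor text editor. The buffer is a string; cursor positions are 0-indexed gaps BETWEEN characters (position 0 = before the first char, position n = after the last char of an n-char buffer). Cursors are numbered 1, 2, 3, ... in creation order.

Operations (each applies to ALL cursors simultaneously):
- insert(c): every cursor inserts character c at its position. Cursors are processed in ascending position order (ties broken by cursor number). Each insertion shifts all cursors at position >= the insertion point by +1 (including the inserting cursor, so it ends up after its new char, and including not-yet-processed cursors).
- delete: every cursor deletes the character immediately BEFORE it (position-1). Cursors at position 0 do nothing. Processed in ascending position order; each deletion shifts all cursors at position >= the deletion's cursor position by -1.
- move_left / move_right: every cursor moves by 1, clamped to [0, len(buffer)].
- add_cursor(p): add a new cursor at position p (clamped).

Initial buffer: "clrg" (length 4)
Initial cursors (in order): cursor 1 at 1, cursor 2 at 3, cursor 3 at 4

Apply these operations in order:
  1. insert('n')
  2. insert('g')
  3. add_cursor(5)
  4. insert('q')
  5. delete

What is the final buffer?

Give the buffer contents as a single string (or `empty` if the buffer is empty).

After op 1 (insert('n')): buffer="cnlrngn" (len 7), cursors c1@2 c2@5 c3@7, authorship .1..2.3
After op 2 (insert('g')): buffer="cnglrnggng" (len 10), cursors c1@3 c2@7 c3@10, authorship .11..22.33
After op 3 (add_cursor(5)): buffer="cnglrnggng" (len 10), cursors c1@3 c4@5 c2@7 c3@10, authorship .11..22.33
After op 4 (insert('q')): buffer="cngqlrqngqgngq" (len 14), cursors c1@4 c4@7 c2@10 c3@14, authorship .111..4222.333
After op 5 (delete): buffer="cnglrnggng" (len 10), cursors c1@3 c4@5 c2@7 c3@10, authorship .11..22.33

Answer: cnglrnggng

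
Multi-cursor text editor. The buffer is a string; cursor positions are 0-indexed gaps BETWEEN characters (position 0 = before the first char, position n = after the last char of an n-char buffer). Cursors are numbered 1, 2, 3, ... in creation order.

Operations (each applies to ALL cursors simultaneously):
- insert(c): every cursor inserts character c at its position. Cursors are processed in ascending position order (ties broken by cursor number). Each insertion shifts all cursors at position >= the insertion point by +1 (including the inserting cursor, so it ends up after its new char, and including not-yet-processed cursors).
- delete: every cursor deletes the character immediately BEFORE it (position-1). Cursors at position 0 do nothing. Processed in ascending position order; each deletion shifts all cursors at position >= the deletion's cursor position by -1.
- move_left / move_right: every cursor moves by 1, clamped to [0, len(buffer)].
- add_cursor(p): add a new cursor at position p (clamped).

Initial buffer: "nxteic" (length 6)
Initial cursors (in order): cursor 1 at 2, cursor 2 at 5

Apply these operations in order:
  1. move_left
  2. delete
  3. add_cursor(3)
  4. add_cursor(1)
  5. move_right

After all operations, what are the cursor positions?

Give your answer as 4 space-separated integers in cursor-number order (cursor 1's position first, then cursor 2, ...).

After op 1 (move_left): buffer="nxteic" (len 6), cursors c1@1 c2@4, authorship ......
After op 2 (delete): buffer="xtic" (len 4), cursors c1@0 c2@2, authorship ....
After op 3 (add_cursor(3)): buffer="xtic" (len 4), cursors c1@0 c2@2 c3@3, authorship ....
After op 4 (add_cursor(1)): buffer="xtic" (len 4), cursors c1@0 c4@1 c2@2 c3@3, authorship ....
After op 5 (move_right): buffer="xtic" (len 4), cursors c1@1 c4@2 c2@3 c3@4, authorship ....

Answer: 1 3 4 2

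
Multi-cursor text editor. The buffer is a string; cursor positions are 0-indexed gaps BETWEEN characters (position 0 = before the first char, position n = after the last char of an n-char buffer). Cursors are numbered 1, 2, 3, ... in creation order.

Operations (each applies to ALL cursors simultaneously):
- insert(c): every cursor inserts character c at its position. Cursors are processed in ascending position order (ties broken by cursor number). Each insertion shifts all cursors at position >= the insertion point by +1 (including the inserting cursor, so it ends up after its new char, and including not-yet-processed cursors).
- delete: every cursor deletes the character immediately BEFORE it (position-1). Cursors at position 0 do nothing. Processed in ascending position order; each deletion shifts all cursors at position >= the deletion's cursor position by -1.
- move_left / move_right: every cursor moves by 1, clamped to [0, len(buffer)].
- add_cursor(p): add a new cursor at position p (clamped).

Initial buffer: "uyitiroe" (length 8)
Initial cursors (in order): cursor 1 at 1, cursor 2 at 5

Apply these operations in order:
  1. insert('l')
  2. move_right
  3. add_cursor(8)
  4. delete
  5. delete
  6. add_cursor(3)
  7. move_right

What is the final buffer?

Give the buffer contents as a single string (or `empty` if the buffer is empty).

Answer: uioe

Derivation:
After op 1 (insert('l')): buffer="ulyitilroe" (len 10), cursors c1@2 c2@7, authorship .1....2...
After op 2 (move_right): buffer="ulyitilroe" (len 10), cursors c1@3 c2@8, authorship .1....2...
After op 3 (add_cursor(8)): buffer="ulyitilroe" (len 10), cursors c1@3 c2@8 c3@8, authorship .1....2...
After op 4 (delete): buffer="ulitioe" (len 7), cursors c1@2 c2@5 c3@5, authorship .1.....
After op 5 (delete): buffer="uioe" (len 4), cursors c1@1 c2@2 c3@2, authorship ....
After op 6 (add_cursor(3)): buffer="uioe" (len 4), cursors c1@1 c2@2 c3@2 c4@3, authorship ....
After op 7 (move_right): buffer="uioe" (len 4), cursors c1@2 c2@3 c3@3 c4@4, authorship ....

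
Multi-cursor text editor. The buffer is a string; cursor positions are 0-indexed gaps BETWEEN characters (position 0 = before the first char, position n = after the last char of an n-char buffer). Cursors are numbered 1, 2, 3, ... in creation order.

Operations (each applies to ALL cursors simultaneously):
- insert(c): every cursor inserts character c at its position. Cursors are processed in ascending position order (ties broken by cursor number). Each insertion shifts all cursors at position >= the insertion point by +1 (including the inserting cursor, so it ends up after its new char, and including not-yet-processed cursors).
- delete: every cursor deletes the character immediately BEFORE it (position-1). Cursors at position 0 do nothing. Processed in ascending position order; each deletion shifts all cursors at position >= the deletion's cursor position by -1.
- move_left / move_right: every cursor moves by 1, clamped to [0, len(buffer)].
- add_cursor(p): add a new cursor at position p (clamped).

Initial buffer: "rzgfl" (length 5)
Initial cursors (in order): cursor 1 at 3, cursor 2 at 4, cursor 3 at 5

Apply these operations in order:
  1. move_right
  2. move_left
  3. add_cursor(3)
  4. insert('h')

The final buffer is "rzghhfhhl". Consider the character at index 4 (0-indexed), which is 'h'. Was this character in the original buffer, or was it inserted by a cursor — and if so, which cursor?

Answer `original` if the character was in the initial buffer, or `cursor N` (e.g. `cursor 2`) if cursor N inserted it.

Answer: cursor 4

Derivation:
After op 1 (move_right): buffer="rzgfl" (len 5), cursors c1@4 c2@5 c3@5, authorship .....
After op 2 (move_left): buffer="rzgfl" (len 5), cursors c1@3 c2@4 c3@4, authorship .....
After op 3 (add_cursor(3)): buffer="rzgfl" (len 5), cursors c1@3 c4@3 c2@4 c3@4, authorship .....
After op 4 (insert('h')): buffer="rzghhfhhl" (len 9), cursors c1@5 c4@5 c2@8 c3@8, authorship ...14.23.
Authorship (.=original, N=cursor N): . . . 1 4 . 2 3 .
Index 4: author = 4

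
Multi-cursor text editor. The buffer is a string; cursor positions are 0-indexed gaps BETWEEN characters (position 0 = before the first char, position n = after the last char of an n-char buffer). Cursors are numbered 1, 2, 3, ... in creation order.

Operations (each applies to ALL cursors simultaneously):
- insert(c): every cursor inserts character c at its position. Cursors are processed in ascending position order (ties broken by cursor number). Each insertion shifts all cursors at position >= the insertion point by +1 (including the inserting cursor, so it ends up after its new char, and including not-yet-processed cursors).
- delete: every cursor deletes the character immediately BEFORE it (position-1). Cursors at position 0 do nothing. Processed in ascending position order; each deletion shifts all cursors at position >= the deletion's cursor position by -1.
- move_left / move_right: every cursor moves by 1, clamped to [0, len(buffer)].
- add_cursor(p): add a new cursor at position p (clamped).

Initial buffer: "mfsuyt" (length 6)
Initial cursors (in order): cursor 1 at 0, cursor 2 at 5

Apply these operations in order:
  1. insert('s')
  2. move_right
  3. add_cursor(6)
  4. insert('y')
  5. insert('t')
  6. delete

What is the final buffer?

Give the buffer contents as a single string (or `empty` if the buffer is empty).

Answer: smyfsuyysty

Derivation:
After op 1 (insert('s')): buffer="smfsuyst" (len 8), cursors c1@1 c2@7, authorship 1.....2.
After op 2 (move_right): buffer="smfsuyst" (len 8), cursors c1@2 c2@8, authorship 1.....2.
After op 3 (add_cursor(6)): buffer="smfsuyst" (len 8), cursors c1@2 c3@6 c2@8, authorship 1.....2.
After op 4 (insert('y')): buffer="smyfsuyysty" (len 11), cursors c1@3 c3@8 c2@11, authorship 1.1....32.2
After op 5 (insert('t')): buffer="smytfsuyytstyt" (len 14), cursors c1@4 c3@10 c2@14, authorship 1.11....332.22
After op 6 (delete): buffer="smyfsuyysty" (len 11), cursors c1@3 c3@8 c2@11, authorship 1.1....32.2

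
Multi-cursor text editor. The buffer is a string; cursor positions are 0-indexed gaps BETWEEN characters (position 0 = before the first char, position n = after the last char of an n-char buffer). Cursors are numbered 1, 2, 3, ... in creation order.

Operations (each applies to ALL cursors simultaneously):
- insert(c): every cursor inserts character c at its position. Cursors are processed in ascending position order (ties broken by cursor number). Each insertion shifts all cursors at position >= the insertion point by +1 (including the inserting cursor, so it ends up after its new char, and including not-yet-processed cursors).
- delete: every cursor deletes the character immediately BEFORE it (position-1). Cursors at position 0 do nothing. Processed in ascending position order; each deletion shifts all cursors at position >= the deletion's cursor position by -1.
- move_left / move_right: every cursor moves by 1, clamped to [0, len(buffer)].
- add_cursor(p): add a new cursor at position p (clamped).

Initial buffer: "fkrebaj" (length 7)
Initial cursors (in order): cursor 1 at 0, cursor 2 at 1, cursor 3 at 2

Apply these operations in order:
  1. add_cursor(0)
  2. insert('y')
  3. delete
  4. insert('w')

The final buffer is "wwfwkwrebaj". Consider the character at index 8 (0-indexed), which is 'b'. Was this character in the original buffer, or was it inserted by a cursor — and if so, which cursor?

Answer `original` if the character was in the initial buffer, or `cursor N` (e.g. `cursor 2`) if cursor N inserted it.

After op 1 (add_cursor(0)): buffer="fkrebaj" (len 7), cursors c1@0 c4@0 c2@1 c3@2, authorship .......
After op 2 (insert('y')): buffer="yyfykyrebaj" (len 11), cursors c1@2 c4@2 c2@4 c3@6, authorship 14.2.3.....
After op 3 (delete): buffer="fkrebaj" (len 7), cursors c1@0 c4@0 c2@1 c3@2, authorship .......
After op 4 (insert('w')): buffer="wwfwkwrebaj" (len 11), cursors c1@2 c4@2 c2@4 c3@6, authorship 14.2.3.....
Authorship (.=original, N=cursor N): 1 4 . 2 . 3 . . . . .
Index 8: author = original

Answer: original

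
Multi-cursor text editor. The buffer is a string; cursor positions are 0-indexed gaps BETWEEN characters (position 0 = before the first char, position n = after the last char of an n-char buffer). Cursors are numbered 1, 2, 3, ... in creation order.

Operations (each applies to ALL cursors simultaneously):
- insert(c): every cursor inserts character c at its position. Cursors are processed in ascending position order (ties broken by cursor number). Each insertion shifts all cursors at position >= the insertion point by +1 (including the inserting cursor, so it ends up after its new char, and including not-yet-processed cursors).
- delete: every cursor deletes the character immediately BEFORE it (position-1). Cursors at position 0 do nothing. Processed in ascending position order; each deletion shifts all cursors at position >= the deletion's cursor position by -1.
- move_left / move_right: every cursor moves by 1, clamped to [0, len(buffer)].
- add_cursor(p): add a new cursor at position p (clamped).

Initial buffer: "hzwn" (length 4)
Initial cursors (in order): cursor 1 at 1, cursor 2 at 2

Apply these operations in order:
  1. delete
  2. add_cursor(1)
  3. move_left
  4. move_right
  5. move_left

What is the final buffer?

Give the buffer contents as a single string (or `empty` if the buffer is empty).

Answer: wn

Derivation:
After op 1 (delete): buffer="wn" (len 2), cursors c1@0 c2@0, authorship ..
After op 2 (add_cursor(1)): buffer="wn" (len 2), cursors c1@0 c2@0 c3@1, authorship ..
After op 3 (move_left): buffer="wn" (len 2), cursors c1@0 c2@0 c3@0, authorship ..
After op 4 (move_right): buffer="wn" (len 2), cursors c1@1 c2@1 c3@1, authorship ..
After op 5 (move_left): buffer="wn" (len 2), cursors c1@0 c2@0 c3@0, authorship ..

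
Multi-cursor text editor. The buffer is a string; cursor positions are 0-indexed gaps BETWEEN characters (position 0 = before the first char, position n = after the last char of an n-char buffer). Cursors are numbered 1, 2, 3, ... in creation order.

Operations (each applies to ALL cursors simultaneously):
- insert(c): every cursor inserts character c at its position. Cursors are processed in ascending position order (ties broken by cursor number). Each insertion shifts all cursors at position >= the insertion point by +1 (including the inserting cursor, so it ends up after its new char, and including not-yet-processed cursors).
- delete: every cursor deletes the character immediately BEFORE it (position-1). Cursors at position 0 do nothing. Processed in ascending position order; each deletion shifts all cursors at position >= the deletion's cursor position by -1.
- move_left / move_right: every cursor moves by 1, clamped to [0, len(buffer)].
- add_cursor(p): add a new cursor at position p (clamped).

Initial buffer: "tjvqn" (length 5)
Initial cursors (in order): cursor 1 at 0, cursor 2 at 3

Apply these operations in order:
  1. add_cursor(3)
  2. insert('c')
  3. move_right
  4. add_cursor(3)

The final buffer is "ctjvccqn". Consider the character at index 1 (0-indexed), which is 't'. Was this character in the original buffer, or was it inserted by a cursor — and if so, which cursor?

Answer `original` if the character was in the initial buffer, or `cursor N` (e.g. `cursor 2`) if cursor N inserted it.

Answer: original

Derivation:
After op 1 (add_cursor(3)): buffer="tjvqn" (len 5), cursors c1@0 c2@3 c3@3, authorship .....
After op 2 (insert('c')): buffer="ctjvccqn" (len 8), cursors c1@1 c2@6 c3@6, authorship 1...23..
After op 3 (move_right): buffer="ctjvccqn" (len 8), cursors c1@2 c2@7 c3@7, authorship 1...23..
After op 4 (add_cursor(3)): buffer="ctjvccqn" (len 8), cursors c1@2 c4@3 c2@7 c3@7, authorship 1...23..
Authorship (.=original, N=cursor N): 1 . . . 2 3 . .
Index 1: author = original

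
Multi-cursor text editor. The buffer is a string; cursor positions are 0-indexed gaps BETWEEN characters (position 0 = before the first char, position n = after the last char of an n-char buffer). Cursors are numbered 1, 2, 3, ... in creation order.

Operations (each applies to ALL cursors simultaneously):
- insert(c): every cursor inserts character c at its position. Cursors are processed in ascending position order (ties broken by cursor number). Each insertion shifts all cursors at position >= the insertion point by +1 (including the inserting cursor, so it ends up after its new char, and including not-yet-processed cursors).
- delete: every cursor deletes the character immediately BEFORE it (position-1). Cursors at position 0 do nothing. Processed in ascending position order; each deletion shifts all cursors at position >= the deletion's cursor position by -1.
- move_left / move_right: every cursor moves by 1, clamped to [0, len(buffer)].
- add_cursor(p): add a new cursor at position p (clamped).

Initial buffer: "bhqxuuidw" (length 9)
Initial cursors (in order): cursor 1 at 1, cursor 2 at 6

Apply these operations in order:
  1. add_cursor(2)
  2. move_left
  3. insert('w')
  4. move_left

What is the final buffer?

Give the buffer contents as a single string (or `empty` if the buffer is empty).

Answer: wbwhqxuwuidw

Derivation:
After op 1 (add_cursor(2)): buffer="bhqxuuidw" (len 9), cursors c1@1 c3@2 c2@6, authorship .........
After op 2 (move_left): buffer="bhqxuuidw" (len 9), cursors c1@0 c3@1 c2@5, authorship .........
After op 3 (insert('w')): buffer="wbwhqxuwuidw" (len 12), cursors c1@1 c3@3 c2@8, authorship 1.3....2....
After op 4 (move_left): buffer="wbwhqxuwuidw" (len 12), cursors c1@0 c3@2 c2@7, authorship 1.3....2....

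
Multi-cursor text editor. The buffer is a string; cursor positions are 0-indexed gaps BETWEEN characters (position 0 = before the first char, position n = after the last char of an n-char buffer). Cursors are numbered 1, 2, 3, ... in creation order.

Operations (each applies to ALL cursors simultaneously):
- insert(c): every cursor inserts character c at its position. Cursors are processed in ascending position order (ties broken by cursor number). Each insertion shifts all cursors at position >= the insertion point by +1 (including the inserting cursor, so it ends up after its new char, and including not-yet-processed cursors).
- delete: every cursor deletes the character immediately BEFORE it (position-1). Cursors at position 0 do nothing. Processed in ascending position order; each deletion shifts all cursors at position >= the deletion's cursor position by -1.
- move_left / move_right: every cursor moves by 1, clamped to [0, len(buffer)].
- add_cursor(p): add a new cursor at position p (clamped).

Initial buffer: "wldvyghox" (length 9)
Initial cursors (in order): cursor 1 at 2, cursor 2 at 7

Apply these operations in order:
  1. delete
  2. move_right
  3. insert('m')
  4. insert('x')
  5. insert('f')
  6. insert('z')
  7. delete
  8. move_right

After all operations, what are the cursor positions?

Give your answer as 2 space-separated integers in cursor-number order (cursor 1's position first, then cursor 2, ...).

Answer: 6 13

Derivation:
After op 1 (delete): buffer="wdvygox" (len 7), cursors c1@1 c2@5, authorship .......
After op 2 (move_right): buffer="wdvygox" (len 7), cursors c1@2 c2@6, authorship .......
After op 3 (insert('m')): buffer="wdmvygomx" (len 9), cursors c1@3 c2@8, authorship ..1....2.
After op 4 (insert('x')): buffer="wdmxvygomxx" (len 11), cursors c1@4 c2@10, authorship ..11....22.
After op 5 (insert('f')): buffer="wdmxfvygomxfx" (len 13), cursors c1@5 c2@12, authorship ..111....222.
After op 6 (insert('z')): buffer="wdmxfzvygomxfzx" (len 15), cursors c1@6 c2@14, authorship ..1111....2222.
After op 7 (delete): buffer="wdmxfvygomxfx" (len 13), cursors c1@5 c2@12, authorship ..111....222.
After op 8 (move_right): buffer="wdmxfvygomxfx" (len 13), cursors c1@6 c2@13, authorship ..111....222.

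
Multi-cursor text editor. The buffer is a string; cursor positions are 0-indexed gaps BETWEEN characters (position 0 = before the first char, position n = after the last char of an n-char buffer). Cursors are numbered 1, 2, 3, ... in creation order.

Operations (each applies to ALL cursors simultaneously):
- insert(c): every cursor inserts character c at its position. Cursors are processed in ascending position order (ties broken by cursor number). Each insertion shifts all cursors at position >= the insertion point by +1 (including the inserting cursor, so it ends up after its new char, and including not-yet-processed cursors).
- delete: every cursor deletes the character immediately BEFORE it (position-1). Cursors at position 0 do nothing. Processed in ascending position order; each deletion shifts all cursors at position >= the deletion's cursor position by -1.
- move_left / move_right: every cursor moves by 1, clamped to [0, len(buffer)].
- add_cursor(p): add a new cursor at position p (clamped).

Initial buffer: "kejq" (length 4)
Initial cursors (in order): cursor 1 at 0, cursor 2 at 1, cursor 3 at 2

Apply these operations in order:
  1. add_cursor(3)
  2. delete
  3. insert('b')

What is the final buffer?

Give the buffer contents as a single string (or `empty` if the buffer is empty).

After op 1 (add_cursor(3)): buffer="kejq" (len 4), cursors c1@0 c2@1 c3@2 c4@3, authorship ....
After op 2 (delete): buffer="q" (len 1), cursors c1@0 c2@0 c3@0 c4@0, authorship .
After op 3 (insert('b')): buffer="bbbbq" (len 5), cursors c1@4 c2@4 c3@4 c4@4, authorship 1234.

Answer: bbbbq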